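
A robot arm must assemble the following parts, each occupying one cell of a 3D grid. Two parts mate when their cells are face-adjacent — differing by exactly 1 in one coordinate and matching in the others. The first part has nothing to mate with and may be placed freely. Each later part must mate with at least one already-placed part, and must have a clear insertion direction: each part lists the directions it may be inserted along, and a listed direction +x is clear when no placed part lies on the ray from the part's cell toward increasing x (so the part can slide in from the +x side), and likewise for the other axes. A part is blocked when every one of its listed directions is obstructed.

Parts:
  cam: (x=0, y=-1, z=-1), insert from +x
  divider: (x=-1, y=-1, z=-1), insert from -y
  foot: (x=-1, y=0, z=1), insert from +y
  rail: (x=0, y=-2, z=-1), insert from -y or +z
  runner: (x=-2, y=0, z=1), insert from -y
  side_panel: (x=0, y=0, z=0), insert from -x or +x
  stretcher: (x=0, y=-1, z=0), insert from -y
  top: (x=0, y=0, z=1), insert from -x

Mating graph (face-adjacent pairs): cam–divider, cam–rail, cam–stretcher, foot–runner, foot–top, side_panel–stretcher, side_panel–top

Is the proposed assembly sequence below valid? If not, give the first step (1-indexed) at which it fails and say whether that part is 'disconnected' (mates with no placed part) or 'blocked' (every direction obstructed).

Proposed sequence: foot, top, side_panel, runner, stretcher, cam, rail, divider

1. foot@(-1, 0, 1) [+y clear] — {foot}
2. top@(0, 0, 1) — -x all obstructed ⇒ blocked

Invalid at step 2 (blocked)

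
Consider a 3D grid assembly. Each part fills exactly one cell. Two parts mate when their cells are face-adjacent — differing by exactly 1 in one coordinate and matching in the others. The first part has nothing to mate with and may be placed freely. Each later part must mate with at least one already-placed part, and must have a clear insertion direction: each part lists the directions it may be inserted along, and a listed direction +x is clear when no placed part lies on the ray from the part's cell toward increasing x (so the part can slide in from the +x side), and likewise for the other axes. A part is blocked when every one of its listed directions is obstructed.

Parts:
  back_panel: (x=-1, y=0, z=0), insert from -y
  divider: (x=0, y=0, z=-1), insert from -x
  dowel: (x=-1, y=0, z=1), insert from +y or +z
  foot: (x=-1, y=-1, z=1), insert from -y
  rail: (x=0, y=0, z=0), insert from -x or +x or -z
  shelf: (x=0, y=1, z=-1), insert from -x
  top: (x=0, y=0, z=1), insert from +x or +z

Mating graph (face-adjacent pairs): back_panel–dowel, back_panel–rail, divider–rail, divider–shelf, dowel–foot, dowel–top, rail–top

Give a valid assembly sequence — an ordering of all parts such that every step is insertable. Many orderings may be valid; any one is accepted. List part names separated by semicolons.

rail; divider; shelf; top; back_panel; dowel; foot

1. rail@(0, 0, 0) [-x clear] — {rail}
2. divider@(0, 0, -1) [-x clear] — {divider, rail}
3. shelf@(0, 1, -1) [-x clear] — {divider, rail, shelf}
4. top@(0, 0, 1) [+x clear] — {divider, rail, shelf, top}
5. back_panel@(-1, 0, 0) [-y clear] — {back_panel, divider, rail, shelf, top}
6. dowel@(-1, 0, 1) [+y clear] — {back_panel, divider, dowel, rail, shelf, top}
7. foot@(-1, -1, 1) [-y clear] — {back_panel, divider, dowel, foot, rail, shelf, top}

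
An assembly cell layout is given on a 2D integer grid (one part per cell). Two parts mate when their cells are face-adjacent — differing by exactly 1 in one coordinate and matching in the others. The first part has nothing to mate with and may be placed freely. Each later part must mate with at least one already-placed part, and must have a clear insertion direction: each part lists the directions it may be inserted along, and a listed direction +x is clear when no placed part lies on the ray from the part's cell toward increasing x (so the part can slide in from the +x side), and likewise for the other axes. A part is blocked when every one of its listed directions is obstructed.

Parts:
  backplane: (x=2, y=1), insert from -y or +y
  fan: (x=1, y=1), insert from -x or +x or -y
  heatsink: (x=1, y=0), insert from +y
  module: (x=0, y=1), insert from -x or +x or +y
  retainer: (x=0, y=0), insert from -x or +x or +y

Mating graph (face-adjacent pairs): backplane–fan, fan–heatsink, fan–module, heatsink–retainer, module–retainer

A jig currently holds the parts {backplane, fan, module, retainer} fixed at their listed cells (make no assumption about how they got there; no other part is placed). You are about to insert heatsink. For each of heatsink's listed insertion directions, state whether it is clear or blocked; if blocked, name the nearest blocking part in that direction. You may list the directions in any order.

+y: blocked by fan

+y: nearest on ray is fan@(1, 1) ⇒ blocked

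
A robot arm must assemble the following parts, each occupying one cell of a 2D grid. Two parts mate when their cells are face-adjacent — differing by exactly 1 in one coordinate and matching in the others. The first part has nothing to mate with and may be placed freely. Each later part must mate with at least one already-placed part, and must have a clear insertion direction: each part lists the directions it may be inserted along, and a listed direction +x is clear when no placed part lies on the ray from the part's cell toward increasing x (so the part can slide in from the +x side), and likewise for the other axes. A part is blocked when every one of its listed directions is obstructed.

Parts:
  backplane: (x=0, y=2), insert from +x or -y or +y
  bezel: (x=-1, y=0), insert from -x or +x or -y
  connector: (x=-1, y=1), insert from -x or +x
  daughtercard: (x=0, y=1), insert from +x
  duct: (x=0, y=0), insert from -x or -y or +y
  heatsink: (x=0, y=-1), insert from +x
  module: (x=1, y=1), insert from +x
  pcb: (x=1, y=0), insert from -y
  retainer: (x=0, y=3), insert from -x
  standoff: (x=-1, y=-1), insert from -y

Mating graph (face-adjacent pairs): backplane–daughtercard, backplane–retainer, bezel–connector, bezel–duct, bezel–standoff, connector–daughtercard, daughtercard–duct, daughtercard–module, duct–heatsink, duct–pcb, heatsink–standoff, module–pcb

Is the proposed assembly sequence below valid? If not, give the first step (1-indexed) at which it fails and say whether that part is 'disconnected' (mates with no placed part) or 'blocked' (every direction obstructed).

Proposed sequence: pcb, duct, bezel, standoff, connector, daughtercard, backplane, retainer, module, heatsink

1. pcb@(1, 0) [-y clear] — {pcb}
2. duct@(0, 0) [-x clear] — {duct, pcb}
3. bezel@(-1, 0) [-x clear] — {bezel, duct, pcb}
4. standoff@(-1, -1) [-y clear] — {bezel, duct, pcb, standoff}
5. connector@(-1, 1) [-x clear] — {bezel, connector, duct, pcb, standoff}
6. daughtercard@(0, 1) [+x clear] — {bezel, connector, daughtercard, duct, pcb, standoff}
7. backplane@(0, 2) [+x clear] — {backplane, bezel, connector, daughtercard, duct, pcb, standoff}
8. retainer@(0, 3) [-x clear] — {backplane, bezel, connector, daughtercard, duct, pcb, retainer, standoff}
9. module@(1, 1) [+x clear] — {backplane, bezel, connector, daughtercard, duct, module, pcb, retainer, standoff}
10. heatsink@(0, -1) [+x clear] — {backplane, bezel, connector, daughtercard, duct, heatsink, module, pcb, retainer, standoff}

Valid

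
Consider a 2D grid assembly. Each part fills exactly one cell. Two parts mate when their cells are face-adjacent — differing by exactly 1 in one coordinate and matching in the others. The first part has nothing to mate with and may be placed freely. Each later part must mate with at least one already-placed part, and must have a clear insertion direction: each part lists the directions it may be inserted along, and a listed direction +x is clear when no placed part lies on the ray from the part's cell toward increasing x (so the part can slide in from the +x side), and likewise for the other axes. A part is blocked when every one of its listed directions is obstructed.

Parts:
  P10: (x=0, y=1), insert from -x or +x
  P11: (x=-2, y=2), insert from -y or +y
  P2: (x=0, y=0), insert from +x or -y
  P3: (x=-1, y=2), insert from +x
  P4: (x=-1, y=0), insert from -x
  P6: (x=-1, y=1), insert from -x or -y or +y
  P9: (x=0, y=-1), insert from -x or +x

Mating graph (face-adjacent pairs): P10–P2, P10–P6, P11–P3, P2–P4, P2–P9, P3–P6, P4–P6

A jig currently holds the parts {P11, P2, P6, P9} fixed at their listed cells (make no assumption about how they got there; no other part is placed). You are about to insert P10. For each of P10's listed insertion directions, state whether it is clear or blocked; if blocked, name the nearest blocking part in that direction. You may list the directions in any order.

+x: clear; -x: blocked by P6

-x: nearest on ray is P6@(-1, 1) ⇒ blocked
+x: ray from P10(0, 1) has no placed part ⇒ clear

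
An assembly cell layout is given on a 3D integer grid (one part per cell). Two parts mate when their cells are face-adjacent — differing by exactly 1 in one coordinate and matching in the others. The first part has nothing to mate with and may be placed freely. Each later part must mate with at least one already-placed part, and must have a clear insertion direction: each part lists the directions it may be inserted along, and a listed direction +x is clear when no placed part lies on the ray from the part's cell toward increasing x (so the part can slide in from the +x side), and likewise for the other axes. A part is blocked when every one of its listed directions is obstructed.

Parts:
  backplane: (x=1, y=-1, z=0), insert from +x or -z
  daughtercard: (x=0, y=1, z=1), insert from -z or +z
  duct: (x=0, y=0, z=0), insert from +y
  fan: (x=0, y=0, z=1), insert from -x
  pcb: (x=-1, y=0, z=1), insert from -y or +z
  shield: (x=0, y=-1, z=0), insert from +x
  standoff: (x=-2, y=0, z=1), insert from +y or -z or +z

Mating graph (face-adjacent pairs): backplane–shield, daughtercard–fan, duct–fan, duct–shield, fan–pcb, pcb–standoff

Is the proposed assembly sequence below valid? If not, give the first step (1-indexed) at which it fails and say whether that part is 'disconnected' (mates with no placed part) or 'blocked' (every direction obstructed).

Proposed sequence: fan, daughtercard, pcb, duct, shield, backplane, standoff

Valid

1. fan@(0, 0, 1) [-x clear] — {fan}
2. daughtercard@(0, 1, 1) [-z clear] — {daughtercard, fan}
3. pcb@(-1, 0, 1) [-y clear] — {daughtercard, fan, pcb}
4. duct@(0, 0, 0) [+y clear] — {daughtercard, duct, fan, pcb}
5. shield@(0, -1, 0) [+x clear] — {daughtercard, duct, fan, pcb, shield}
6. backplane@(1, -1, 0) [+x clear] — {backplane, daughtercard, duct, fan, pcb, shield}
7. standoff@(-2, 0, 1) [+y clear] — {backplane, daughtercard, duct, fan, pcb, shield, standoff}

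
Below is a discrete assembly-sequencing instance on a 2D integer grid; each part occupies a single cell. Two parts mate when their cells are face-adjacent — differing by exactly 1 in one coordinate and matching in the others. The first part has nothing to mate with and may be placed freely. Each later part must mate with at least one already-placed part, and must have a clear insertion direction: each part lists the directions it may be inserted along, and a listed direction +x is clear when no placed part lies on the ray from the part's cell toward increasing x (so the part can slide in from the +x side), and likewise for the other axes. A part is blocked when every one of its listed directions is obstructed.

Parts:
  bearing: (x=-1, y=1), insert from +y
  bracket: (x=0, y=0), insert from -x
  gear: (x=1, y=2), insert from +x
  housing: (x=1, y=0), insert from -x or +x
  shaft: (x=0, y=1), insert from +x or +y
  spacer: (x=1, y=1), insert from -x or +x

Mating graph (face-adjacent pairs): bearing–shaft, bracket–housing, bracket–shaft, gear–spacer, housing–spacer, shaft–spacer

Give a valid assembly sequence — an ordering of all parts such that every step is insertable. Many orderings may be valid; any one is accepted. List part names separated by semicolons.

1. gear@(1, 2) [+x clear] — {gear}
2. spacer@(1, 1) [-x clear] — {gear, spacer}
3. housing@(1, 0) [-x clear] — {gear, housing, spacer}
4. bracket@(0, 0) [-x clear] — {bracket, gear, housing, spacer}
5. shaft@(0, 1) [+y clear] — {bracket, gear, housing, shaft, spacer}
6. bearing@(-1, 1) [+y clear] — {bearing, bracket, gear, housing, shaft, spacer}

gear; spacer; housing; bracket; shaft; bearing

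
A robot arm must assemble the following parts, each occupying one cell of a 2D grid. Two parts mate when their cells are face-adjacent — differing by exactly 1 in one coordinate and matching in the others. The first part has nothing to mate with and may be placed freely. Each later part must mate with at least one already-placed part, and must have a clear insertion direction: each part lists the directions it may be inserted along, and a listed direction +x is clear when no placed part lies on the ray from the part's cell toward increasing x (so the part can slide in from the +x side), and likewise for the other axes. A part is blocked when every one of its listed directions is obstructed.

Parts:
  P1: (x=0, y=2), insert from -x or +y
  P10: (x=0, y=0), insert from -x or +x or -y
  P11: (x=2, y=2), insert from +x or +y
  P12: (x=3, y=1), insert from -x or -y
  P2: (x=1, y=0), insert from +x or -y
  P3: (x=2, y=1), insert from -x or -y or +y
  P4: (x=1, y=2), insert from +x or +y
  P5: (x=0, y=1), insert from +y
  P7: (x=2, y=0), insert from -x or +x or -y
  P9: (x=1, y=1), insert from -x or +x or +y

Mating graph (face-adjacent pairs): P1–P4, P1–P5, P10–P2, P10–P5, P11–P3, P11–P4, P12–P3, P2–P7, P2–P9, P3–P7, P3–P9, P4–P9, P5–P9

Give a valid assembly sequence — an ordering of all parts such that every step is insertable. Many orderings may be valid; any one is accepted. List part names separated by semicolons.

1. P7@(2, 0) [-x clear] — {P7}
2. P2@(1, 0) [-y clear] — {P2, P7}
3. P10@(0, 0) [-x clear] — {P10, P2, P7}
4. P5@(0, 1) [+y clear] — {P10, P2, P5, P7}
5. P1@(0, 2) [-x clear] — {P1, P10, P2, P5, P7}
6. P3@(2, 1) [+y clear] — {P1, P10, P2, P3, P5, P7}
7. P11@(2, 2) [+x clear] — {P1, P10, P11, P2, P3, P5, P7}
8. P12@(3, 1) [-y clear] — {P1, P10, P11, P12, P2, P3, P5, P7}
9. P9@(1, 1) [+y clear] — {P1, P10, P11, P12, P2, P3, P5, P7, P9}
10. P4@(1, 2) [+y clear] — {P1, P10, P11, P12, P2, P3, P4, P5, P7, P9}

P7; P2; P10; P5; P1; P3; P11; P12; P9; P4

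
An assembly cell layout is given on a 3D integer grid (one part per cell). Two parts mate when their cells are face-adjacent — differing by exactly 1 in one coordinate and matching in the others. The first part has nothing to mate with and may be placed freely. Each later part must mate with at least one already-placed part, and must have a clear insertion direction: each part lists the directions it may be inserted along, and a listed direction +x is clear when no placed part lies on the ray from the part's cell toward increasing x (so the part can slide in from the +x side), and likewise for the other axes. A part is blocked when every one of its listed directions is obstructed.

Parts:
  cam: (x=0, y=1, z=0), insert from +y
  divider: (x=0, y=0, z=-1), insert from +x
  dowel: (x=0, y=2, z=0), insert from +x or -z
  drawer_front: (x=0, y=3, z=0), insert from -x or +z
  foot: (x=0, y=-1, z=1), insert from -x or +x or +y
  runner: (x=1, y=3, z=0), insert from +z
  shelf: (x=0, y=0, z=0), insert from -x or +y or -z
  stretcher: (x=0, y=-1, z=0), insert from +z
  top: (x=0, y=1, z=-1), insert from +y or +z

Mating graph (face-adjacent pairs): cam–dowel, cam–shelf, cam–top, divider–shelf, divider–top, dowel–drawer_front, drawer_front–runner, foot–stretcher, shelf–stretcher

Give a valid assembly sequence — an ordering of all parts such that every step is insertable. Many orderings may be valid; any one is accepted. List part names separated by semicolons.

1. stretcher@(0, -1, 0) [+z clear] — {stretcher}
2. shelf@(0, 0, 0) [-x clear] — {shelf, stretcher}
3. cam@(0, 1, 0) [+y clear] — {cam, shelf, stretcher}
4. dowel@(0, 2, 0) [+x clear] — {cam, dowel, shelf, stretcher}
5. foot@(0, -1, 1) [-x clear] — {cam, dowel, foot, shelf, stretcher}
6. drawer_front@(0, 3, 0) [-x clear] — {cam, dowel, drawer_front, foot, shelf, stretcher}
7. divider@(0, 0, -1) [+x clear] — {cam, divider, dowel, drawer_front, foot, shelf, stretcher}
8. runner@(1, 3, 0) [+z clear] — {cam, divider, dowel, drawer_front, foot, runner, shelf, stretcher}
9. top@(0, 1, -1) [+y clear] — {cam, divider, dowel, drawer_front, foot, runner, shelf, stretcher, top}

stretcher; shelf; cam; dowel; foot; drawer_front; divider; runner; top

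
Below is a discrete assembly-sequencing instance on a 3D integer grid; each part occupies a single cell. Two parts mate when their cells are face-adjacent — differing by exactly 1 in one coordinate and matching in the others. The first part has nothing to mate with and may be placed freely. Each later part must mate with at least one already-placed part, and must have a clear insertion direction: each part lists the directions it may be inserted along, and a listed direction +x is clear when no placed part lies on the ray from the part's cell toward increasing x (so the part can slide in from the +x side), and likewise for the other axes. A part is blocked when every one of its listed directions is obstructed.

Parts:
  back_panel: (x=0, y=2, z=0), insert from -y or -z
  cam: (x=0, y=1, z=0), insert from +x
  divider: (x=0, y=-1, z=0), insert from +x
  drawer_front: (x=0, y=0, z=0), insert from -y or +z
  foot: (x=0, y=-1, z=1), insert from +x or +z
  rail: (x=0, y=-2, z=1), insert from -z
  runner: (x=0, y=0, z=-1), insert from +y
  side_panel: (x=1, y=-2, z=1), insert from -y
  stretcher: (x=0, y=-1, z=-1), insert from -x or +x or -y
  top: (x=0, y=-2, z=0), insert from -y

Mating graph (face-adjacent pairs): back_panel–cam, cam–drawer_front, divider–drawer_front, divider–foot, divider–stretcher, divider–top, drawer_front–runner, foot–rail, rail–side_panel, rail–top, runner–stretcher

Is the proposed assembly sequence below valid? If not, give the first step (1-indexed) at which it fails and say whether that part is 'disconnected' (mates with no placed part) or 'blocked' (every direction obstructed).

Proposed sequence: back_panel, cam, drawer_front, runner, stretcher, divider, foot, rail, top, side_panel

1. back_panel@(0, 2, 0) [-y clear] — {back_panel}
2. cam@(0, 1, 0) [+x clear] — {back_panel, cam}
3. drawer_front@(0, 0, 0) [-y clear] — {back_panel, cam, drawer_front}
4. runner@(0, 0, -1) [+y clear] — {back_panel, cam, drawer_front, runner}
5. stretcher@(0, -1, -1) [-x clear] — {back_panel, cam, drawer_front, runner, stretcher}
6. divider@(0, -1, 0) [+x clear] — {back_panel, cam, divider, drawer_front, runner, stretcher}
7. foot@(0, -1, 1) [+x clear] — {back_panel, cam, divider, drawer_front, foot, runner, stretcher}
8. rail@(0, -2, 1) [-z clear] — {back_panel, cam, divider, drawer_front, foot, rail, runner, stretcher}
9. top@(0, -2, 0) [-y clear] — {back_panel, cam, divider, drawer_front, foot, rail, runner, stretcher, top}
10. side_panel@(1, -2, 1) [-y clear] — {back_panel, cam, divider, drawer_front, foot, rail, runner, side_panel, stretcher, top}

Valid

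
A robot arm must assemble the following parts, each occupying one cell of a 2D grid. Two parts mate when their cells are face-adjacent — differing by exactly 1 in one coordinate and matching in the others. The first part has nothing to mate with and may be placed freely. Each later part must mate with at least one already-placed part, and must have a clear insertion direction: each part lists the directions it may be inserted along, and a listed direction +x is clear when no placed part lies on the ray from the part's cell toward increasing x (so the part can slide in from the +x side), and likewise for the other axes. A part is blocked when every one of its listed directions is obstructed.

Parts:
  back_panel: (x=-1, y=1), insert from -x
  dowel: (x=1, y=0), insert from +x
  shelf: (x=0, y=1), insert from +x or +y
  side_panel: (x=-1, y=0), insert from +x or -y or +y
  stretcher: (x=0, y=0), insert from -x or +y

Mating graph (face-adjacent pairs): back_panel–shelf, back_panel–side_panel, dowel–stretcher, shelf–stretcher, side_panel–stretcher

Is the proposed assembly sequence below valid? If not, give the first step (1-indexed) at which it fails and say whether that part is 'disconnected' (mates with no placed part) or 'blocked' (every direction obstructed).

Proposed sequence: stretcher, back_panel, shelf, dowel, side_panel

1. stretcher@(0, 0) [-x clear] — {stretcher}
2. back_panel@(-1, 1) — no placed neighbour ⇒ disconnected

Invalid at step 2 (disconnected)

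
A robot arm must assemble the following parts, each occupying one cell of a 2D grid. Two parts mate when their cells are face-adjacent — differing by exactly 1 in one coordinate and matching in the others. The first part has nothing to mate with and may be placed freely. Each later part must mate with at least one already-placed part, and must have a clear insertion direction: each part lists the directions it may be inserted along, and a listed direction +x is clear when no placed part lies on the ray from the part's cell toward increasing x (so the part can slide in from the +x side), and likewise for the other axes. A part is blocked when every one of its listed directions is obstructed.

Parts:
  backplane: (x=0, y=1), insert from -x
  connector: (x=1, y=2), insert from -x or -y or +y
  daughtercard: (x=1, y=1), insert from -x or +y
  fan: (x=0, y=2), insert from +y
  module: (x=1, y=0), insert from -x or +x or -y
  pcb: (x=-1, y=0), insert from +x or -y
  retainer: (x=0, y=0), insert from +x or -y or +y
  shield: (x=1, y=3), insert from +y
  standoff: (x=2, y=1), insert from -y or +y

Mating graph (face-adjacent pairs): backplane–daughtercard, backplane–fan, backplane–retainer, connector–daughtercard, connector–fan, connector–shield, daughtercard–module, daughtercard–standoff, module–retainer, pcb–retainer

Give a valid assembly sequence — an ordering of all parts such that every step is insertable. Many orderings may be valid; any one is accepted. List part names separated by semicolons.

daughtercard; connector; fan; standoff; module; retainer; shield; pcb; backplane

1. daughtercard@(1, 1) [-x clear] — {daughtercard}
2. connector@(1, 2) [-x clear] — {connector, daughtercard}
3. fan@(0, 2) [+y clear] — {connector, daughtercard, fan}
4. standoff@(2, 1) [-y clear] — {connector, daughtercard, fan, standoff}
5. module@(1, 0) [-x clear] — {connector, daughtercard, fan, module, standoff}
6. retainer@(0, 0) [-y clear] — {connector, daughtercard, fan, module, retainer, standoff}
7. shield@(1, 3) [+y clear] — {connector, daughtercard, fan, module, retainer, shield, standoff}
8. pcb@(-1, 0) [-y clear] — {connector, daughtercard, fan, module, pcb, retainer, shield, standoff}
9. backplane@(0, 1) [-x clear] — {backplane, connector, daughtercard, fan, module, pcb, retainer, shield, standoff}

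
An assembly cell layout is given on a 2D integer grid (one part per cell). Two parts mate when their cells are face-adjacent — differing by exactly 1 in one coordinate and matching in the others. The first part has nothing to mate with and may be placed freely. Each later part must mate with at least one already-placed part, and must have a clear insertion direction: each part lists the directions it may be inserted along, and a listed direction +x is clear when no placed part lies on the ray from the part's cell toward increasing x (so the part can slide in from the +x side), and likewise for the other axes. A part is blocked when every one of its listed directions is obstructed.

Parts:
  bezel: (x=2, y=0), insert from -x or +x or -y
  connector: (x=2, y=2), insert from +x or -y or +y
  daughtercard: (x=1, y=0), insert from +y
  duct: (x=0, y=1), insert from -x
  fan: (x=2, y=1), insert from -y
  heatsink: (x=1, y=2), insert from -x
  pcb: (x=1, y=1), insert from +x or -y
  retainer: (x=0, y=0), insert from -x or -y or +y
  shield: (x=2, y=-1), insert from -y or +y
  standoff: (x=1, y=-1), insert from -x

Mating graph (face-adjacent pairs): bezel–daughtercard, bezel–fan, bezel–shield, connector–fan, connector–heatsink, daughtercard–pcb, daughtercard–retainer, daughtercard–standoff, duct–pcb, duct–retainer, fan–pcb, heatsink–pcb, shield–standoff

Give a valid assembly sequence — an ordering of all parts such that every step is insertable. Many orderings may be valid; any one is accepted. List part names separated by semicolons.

1. retainer@(0, 0) [-x clear] — {retainer}
2. daughtercard@(1, 0) [+y clear] — {daughtercard, retainer}
3. standoff@(1, -1) [-x clear] — {daughtercard, retainer, standoff}
4. pcb@(1, 1) [+x clear] — {daughtercard, pcb, retainer, standoff}
5. duct@(0, 1) [-x clear] — {daughtercard, duct, pcb, retainer, standoff}
6. fan@(2, 1) [-y clear] — {daughtercard, duct, fan, pcb, retainer, standoff}
7. shield@(2, -1) [-y clear] — {daughtercard, duct, fan, pcb, retainer, shield, standoff}
8. connector@(2, 2) [+x clear] — {connector, daughtercard, duct, fan, pcb, retainer, shield, standoff}
9. bezel@(2, 0) [+x clear] — {bezel, connector, daughtercard, duct, fan, pcb, retainer, shield, standoff}
10. heatsink@(1, 2) [-x clear] — {bezel, connector, daughtercard, duct, fan, heatsink, pcb, retainer, shield, standoff}

retainer; daughtercard; standoff; pcb; duct; fan; shield; connector; bezel; heatsink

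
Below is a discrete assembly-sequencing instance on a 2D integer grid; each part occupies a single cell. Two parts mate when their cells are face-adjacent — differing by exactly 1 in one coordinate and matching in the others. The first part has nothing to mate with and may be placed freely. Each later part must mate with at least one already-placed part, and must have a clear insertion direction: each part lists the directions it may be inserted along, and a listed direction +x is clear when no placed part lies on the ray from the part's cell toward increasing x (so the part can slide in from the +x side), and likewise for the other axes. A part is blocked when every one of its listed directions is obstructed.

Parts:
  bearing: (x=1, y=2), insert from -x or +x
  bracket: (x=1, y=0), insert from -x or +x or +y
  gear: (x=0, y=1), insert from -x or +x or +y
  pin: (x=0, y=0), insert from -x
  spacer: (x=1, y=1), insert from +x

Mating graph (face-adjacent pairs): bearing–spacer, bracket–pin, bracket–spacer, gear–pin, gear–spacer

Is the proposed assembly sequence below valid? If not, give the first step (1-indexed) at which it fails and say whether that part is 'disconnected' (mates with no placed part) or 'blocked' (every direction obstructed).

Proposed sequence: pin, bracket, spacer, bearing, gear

1. pin@(0, 0) [-x clear] — {pin}
2. bracket@(1, 0) [+x clear] — {bracket, pin}
3. spacer@(1, 1) [+x clear] — {bracket, pin, spacer}
4. bearing@(1, 2) [-x clear] — {bearing, bracket, pin, spacer}
5. gear@(0, 1) [-x clear] — {bearing, bracket, gear, pin, spacer}

Valid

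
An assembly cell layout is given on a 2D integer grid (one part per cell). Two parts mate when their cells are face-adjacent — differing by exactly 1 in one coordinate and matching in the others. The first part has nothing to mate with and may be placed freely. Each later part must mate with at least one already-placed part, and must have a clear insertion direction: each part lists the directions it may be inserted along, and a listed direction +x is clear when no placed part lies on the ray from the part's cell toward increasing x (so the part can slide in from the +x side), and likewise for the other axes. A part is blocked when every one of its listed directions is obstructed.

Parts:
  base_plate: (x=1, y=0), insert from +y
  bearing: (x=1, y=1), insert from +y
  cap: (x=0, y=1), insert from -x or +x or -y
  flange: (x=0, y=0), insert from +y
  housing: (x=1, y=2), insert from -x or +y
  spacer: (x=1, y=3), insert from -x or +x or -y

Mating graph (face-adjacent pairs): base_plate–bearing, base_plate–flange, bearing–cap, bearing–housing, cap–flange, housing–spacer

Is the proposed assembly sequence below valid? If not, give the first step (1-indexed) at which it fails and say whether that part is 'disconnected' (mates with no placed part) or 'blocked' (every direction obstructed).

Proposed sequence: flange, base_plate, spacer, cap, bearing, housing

1. flange@(0, 0) [+y clear] — {flange}
2. base_plate@(1, 0) [+y clear] — {base_plate, flange}
3. spacer@(1, 3) — no placed neighbour ⇒ disconnected

Invalid at step 3 (disconnected)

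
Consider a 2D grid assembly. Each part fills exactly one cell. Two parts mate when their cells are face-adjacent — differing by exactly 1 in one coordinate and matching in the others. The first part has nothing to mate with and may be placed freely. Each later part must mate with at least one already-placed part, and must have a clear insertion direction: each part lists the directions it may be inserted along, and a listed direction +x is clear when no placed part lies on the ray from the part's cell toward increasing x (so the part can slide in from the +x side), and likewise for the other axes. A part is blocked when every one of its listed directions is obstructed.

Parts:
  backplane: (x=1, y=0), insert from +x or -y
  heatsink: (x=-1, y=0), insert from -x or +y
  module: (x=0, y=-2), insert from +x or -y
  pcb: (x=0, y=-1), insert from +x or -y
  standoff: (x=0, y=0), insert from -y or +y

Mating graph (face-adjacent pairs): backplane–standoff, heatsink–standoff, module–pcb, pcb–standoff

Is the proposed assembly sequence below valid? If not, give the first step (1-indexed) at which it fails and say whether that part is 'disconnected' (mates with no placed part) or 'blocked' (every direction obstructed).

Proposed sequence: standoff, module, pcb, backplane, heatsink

1. standoff@(0, 0) [-y clear] — {standoff}
2. module@(0, -2) — no placed neighbour ⇒ disconnected

Invalid at step 2 (disconnected)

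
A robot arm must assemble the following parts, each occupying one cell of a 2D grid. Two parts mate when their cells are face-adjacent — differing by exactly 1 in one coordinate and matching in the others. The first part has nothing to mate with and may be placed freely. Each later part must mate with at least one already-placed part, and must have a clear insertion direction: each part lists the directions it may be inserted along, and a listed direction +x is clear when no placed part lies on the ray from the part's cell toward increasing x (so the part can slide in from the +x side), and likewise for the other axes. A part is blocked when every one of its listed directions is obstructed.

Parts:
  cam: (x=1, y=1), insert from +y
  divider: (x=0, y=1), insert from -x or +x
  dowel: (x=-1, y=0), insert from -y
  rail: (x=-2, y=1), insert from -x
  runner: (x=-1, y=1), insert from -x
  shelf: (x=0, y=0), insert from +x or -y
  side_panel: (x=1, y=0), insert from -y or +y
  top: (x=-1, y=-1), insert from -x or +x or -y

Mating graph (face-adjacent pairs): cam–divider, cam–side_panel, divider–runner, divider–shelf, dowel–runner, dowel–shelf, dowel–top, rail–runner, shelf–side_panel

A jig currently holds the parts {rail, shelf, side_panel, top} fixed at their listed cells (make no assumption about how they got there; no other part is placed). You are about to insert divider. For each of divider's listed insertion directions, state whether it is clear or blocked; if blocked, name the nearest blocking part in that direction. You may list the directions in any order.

+x: clear; -x: blocked by rail

-x: nearest on ray is rail@(-2, 1) ⇒ blocked
+x: ray from divider(0, 1) has no placed part ⇒ clear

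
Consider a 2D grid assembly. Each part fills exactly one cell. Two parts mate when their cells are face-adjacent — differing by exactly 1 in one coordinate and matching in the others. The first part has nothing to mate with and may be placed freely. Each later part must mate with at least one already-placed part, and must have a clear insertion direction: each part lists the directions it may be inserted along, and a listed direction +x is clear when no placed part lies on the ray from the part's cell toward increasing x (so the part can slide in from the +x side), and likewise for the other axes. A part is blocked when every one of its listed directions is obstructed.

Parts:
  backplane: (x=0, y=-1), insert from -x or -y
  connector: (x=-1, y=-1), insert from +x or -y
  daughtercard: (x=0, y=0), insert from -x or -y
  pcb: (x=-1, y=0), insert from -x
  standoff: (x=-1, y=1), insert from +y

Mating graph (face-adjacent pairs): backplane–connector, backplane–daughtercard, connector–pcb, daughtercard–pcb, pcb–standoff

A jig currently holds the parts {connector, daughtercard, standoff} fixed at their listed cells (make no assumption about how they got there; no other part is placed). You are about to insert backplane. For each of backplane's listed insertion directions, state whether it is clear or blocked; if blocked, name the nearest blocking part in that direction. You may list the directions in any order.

-x: blocked by connector; -y: clear

-x: nearest on ray is connector@(-1, -1) ⇒ blocked
-y: ray from backplane(0, -1) has no placed part ⇒ clear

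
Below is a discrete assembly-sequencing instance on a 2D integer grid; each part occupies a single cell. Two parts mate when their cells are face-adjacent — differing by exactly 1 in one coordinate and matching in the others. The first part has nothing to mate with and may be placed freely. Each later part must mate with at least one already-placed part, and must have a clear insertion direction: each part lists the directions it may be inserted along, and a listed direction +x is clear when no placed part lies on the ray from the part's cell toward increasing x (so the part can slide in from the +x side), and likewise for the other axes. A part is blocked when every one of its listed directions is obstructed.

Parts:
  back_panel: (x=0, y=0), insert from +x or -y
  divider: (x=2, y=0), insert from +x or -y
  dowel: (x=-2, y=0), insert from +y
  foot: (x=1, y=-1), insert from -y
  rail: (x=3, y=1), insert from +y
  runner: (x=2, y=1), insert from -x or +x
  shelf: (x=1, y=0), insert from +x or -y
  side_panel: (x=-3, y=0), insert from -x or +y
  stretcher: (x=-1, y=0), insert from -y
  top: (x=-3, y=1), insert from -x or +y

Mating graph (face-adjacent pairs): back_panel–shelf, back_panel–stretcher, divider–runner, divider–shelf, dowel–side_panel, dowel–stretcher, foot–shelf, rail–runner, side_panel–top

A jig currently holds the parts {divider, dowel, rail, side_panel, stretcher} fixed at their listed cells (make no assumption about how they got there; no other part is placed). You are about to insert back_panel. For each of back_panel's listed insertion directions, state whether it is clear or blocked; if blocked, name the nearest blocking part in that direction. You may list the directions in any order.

+x: nearest on ray is divider@(2, 0) ⇒ blocked
-y: ray from back_panel(0, 0) has no placed part ⇒ clear

+x: blocked by divider; -y: clear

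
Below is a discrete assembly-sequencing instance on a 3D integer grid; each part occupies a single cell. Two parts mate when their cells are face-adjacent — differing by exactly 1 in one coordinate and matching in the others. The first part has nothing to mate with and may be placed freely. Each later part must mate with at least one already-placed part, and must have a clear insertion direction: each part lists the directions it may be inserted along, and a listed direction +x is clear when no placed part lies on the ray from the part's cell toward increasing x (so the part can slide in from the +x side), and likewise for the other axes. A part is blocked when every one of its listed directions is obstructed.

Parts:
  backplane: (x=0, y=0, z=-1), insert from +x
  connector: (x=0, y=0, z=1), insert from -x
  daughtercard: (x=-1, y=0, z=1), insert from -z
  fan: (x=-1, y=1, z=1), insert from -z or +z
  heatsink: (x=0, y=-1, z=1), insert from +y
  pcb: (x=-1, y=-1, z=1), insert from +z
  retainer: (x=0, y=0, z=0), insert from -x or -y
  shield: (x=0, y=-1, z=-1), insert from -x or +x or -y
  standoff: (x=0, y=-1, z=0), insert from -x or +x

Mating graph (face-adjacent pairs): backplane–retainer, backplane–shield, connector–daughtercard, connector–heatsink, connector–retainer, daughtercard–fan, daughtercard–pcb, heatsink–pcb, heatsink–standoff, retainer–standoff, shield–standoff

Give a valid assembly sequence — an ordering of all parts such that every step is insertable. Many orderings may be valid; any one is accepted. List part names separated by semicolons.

1. heatsink@(0, -1, 1) [+y clear] — {heatsink}
2. pcb@(-1, -1, 1) [+z clear] — {heatsink, pcb}
3. connector@(0, 0, 1) [-x clear] — {connector, heatsink, pcb}
4. daughtercard@(-1, 0, 1) [-z clear] — {connector, daughtercard, heatsink, pcb}
5. standoff@(0, -1, 0) [-x clear] — {connector, daughtercard, heatsink, pcb, standoff}
6. shield@(0, -1, -1) [-x clear] — {connector, daughtercard, heatsink, pcb, shield, standoff}
7. backplane@(0, 0, -1) [+x clear] — {backplane, connector, daughtercard, heatsink, pcb, shield, standoff}
8. fan@(-1, 1, 1) [-z clear] — {backplane, connector, daughtercard, fan, heatsink, pcb, shield, standoff}
9. retainer@(0, 0, 0) [-x clear] — {backplane, connector, daughtercard, fan, heatsink, pcb, retainer, shield, standoff}

heatsink; pcb; connector; daughtercard; standoff; shield; backplane; fan; retainer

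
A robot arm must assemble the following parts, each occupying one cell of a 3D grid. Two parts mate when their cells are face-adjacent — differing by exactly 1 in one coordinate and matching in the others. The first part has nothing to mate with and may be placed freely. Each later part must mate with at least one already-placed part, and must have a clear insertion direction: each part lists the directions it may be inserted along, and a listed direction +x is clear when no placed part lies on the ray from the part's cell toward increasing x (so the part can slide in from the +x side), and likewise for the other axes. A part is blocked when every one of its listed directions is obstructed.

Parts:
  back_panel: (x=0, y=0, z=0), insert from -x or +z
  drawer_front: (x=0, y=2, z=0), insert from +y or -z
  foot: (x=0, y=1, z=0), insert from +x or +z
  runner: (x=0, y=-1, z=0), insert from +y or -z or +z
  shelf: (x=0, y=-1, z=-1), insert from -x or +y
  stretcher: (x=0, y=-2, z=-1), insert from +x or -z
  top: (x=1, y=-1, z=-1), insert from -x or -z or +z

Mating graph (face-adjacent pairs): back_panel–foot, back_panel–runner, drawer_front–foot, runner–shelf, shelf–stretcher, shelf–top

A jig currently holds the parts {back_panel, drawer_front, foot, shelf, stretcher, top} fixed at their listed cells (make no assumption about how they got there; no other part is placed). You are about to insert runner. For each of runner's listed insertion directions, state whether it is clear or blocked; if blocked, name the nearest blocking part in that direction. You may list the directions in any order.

+y: nearest on ray is back_panel@(0, 0, 0) ⇒ blocked
-z: nearest on ray is shelf@(0, -1, -1) ⇒ blocked
+z: ray from runner(0, -1, 0) has no placed part ⇒ clear

+y: blocked by back_panel; +z: clear; -z: blocked by shelf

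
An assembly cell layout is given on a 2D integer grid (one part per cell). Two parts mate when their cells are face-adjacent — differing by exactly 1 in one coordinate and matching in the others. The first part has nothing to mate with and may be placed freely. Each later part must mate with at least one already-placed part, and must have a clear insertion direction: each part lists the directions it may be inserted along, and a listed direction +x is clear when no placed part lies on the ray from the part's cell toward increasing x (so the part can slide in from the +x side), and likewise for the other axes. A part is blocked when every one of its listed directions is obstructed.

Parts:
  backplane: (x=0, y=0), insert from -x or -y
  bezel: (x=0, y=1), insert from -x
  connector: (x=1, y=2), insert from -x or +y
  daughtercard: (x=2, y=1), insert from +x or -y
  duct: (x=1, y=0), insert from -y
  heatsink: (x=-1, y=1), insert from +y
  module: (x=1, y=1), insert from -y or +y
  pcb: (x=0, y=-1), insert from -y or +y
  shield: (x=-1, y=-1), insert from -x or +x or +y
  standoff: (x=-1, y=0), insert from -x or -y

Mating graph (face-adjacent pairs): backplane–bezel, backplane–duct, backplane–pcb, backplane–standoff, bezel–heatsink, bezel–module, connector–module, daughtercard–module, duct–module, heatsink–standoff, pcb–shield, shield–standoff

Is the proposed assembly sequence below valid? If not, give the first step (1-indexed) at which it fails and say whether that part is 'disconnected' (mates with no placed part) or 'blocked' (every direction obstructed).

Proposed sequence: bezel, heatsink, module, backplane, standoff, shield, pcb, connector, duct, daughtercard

Valid

1. bezel@(0, 1) [-x clear] — {bezel}
2. heatsink@(-1, 1) [+y clear] — {bezel, heatsink}
3. module@(1, 1) [-y clear] — {bezel, heatsink, module}
4. backplane@(0, 0) [-x clear] — {backplane, bezel, heatsink, module}
5. standoff@(-1, 0) [-x clear] — {backplane, bezel, heatsink, module, standoff}
6. shield@(-1, -1) [-x clear] — {backplane, bezel, heatsink, module, shield, standoff}
7. pcb@(0, -1) [-y clear] — {backplane, bezel, heatsink, module, pcb, shield, standoff}
8. connector@(1, 2) [-x clear] — {backplane, bezel, connector, heatsink, module, pcb, shield, standoff}
9. duct@(1, 0) [-y clear] — {backplane, bezel, connector, duct, heatsink, module, pcb, shield, standoff}
10. daughtercard@(2, 1) [+x clear] — {backplane, bezel, connector, daughtercard, duct, heatsink, module, pcb, shield, standoff}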